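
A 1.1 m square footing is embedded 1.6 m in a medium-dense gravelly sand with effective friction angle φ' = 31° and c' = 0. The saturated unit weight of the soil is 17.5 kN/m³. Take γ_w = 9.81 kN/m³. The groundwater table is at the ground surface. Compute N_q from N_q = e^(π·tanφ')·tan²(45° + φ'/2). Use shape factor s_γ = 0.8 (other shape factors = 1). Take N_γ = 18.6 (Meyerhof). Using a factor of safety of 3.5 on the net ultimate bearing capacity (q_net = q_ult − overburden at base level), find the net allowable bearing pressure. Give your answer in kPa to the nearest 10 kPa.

q_all(net) ≈ 90 kPa

N_q = e^(π·tan31°)·tan²(60.5°) = 20.63.
Water table at ground surface, so effective unit weight γ' = 17.5 − 9.81 = 7.69 kN/m³ is used throughout; overburden q = 7.69 × 1.6 = 12.304 kPa; the same γ' applies in the ½γBN_γ term.
Surcharge term q·N_q = 12.304 × 20.631 = 253.84 kPa; self-weight term 0.5·γ·B·N_γ·s_γ = 0.5 × 7.69 × 1.1 × 18.6 × 0.8 = 62.935 kPa.
q_ult = 253.84 + 62.935 = 316.78 kPa.
q_net = 316.78 − 12.304 = 304.47 kPa.
q_all(net) = 304.47 / 3.5 = 86.992 kPa.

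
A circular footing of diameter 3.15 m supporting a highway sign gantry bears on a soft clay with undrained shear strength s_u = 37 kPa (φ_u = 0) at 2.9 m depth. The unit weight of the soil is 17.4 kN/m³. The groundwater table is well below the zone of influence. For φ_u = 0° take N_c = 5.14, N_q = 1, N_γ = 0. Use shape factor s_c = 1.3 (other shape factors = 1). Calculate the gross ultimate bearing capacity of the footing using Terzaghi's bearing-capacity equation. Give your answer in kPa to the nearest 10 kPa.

Effective surcharge at the founding depth q = γ·D_f = 17.4 × 2.9 = 50.46 kPa.
q_ult = c·N_c·s_c + q·N_q
     = 37 × 5.14 × 1.3 + 50.46 × 1
     = 247.23 + 50.46 = 297.69 kPa.

q_ult ≈ 300 kPa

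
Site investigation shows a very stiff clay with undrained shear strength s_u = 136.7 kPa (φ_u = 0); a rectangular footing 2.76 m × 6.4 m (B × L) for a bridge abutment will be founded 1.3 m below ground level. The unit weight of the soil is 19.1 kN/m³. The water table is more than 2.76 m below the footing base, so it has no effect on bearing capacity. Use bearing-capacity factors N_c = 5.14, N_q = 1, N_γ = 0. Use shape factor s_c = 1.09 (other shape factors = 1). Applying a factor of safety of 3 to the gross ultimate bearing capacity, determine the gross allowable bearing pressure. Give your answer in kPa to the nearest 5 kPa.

Overburden at base level: q = 19.1 × 1.3 = 24.83 kPa.
Cohesion term c·N_c·s_c = 136.7 × 5.14 × 1.09 = 765.88 kPa; surcharge term q·N_q = 24.83 × 1 = 24.83 kPa.
q_ult = 765.88 + 24.83 = 790.71 kPa.
q_all = q_ult / FS = 790.71 / 3 = 263.57 kPa.

q_all ≈ 265 kPa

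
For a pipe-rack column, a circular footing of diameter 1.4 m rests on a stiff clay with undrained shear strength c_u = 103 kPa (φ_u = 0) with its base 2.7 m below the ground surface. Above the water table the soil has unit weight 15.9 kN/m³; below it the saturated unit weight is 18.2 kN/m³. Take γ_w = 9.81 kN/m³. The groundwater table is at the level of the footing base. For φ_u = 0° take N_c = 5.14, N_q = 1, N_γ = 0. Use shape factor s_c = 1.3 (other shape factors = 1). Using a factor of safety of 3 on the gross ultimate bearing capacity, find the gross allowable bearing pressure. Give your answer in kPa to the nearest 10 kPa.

q = γ·D_f = 15.9 × 2.7 = 42.93 kPa.
c·N_c·s_c = 103 × 5.14 × 1.3 = 688.25 kPa
q·N_q = 42.93 × 1 = 42.93 kPa
q_ult = 688.25 + 42.93 = 731.18 kPa.
q_all = 731.18 / 3 = 243.73 kPa.

q_all ≈ 240 kPa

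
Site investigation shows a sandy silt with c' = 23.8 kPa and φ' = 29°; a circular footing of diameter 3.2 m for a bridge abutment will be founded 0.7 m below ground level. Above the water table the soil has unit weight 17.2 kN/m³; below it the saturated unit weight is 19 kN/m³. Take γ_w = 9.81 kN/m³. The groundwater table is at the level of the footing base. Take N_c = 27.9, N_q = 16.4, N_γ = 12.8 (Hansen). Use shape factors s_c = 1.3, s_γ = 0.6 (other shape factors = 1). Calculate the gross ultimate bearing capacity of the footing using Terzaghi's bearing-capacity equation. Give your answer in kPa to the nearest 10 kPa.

Overburden at base level: q = 17.2 × 0.7 = 12.04 kPa.
Below the base the soil is submerged, so the ½γBN_γ term uses γ' = 19 − 9.81 = 9.19 kN/m³.
Cohesion term c·N_c·s_c = 23.8 × 27.9 × 1.3 = 863.23 kPa; surcharge term q·N_q = 12.04 × 16.4 = 197.46 kPa; self-weight term 0.5·γ·B·N_γ·s_γ = 0.5 × 9.19 × 3.2 × 12.8 × 0.6 = 112.93 kPa.
q_ult = 863.23 + 197.46 + 112.93 = 1173.6 kPa.

q_ult ≈ 1170 kPa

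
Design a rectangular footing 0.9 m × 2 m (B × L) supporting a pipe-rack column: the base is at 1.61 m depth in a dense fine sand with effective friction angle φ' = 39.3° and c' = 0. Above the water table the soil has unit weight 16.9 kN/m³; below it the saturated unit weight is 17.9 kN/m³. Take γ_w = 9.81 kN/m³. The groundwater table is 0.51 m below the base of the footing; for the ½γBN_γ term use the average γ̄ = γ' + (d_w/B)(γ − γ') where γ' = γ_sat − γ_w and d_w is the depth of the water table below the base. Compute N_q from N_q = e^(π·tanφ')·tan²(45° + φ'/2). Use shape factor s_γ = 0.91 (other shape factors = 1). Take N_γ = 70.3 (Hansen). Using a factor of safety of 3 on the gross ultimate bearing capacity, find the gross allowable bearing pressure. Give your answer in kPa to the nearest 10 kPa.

q_all ≈ 650 kPa

N_q = e^(π·tan39.3°)·tan²(64.65°) = 58.29.
Effective surcharge at the founding depth q = γ·D_f = 16.9 × 1.61 = 27.209 kPa.
With d_w = 0.51 m < B, γ̄ = 8.09 + (0.51/0.9) × (16.9 − 8.09) = 13.082 kN/m³.
q_ult = q·N_q + 0.5·γ·B·N_γ·s_γ
     = 27.209 × 58.291 + 0.5 × 13.082 × 0.9 × 70.3 × 0.91
     = 1586 + 376.61 = 1962.7 kPa.
q_all = 1962.7 / 3 = 654.22 kPa.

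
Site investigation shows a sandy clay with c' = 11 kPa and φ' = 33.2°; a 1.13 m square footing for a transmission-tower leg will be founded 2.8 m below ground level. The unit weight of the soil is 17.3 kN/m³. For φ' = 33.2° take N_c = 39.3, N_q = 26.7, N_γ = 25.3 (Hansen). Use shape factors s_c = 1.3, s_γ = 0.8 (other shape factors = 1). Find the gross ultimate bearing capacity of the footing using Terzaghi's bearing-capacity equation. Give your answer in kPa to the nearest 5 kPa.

q_ult ≈ 2055 kPa

Effective surcharge at the founding depth q = γ·D_f = 17.3 × 2.8 = 48.44 kPa.
q_ult = c·N_c·s_c + q·N_q + 0.5·γ·B·N_γ·s_γ
     = 11 × 39.3 × 1.3 + 48.44 × 26.7 + 0.5 × 17.3 × 1.13 × 25.3 × 0.8
     = 561.99 + 1293.3 + 197.84 = 2053.2 kPa.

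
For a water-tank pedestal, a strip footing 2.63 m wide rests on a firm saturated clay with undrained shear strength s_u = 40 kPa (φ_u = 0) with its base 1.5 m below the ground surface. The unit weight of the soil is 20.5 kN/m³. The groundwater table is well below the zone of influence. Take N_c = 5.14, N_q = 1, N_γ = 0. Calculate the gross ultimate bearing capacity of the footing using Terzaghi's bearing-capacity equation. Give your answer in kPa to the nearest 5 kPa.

Overburden at base level: q = 20.5 × 1.5 = 30.75 kPa.
Cohesion term c·N_c = 40 × 5.14 = 205.6 kPa; surcharge term q·N_q = 30.75 × 1 = 30.75 kPa.
q_ult = 205.6 + 30.75 = 236.35 kPa.

q_ult ≈ 235 kPa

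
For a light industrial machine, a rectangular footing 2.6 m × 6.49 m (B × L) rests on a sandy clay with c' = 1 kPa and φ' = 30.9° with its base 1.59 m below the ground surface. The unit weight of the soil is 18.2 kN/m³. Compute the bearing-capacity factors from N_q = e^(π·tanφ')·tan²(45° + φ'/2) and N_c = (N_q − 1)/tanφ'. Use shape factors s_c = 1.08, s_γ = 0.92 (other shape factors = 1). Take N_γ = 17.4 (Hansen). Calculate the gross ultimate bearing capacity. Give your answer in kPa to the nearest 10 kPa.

q_ult ≈ 1000 kPa

tan30.9° = 0.5985, so N_q = e^(π×0.5985)·tan²(60.45°) = 6.555 × 3.111 = 20.39.
N_c = (20.39 − 1)/tan30.9° = 32.41.
Overburden at base level: q = 18.2 × 1.59 = 28.938 kPa.
Cohesion term c·N_c·s_c = 1 × 32.406 × 1.08 = 34.998 kPa; surcharge term q·N_q = 28.938 × 20.394 = 590.17 kPa; self-weight term 0.5·γ·B·N_γ·s_γ = 0.5 × 18.2 × 2.6 × 17.4 × 0.92 = 378.75 kPa.
q_ult = 34.998 + 590.17 + 378.75 = 1003.9 kPa.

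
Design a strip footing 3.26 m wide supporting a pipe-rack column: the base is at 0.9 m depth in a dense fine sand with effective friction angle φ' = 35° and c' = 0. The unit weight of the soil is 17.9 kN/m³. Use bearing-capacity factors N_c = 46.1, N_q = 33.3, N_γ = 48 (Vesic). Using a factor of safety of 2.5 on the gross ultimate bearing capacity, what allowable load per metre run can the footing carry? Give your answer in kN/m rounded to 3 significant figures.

Effective surcharge at the founding depth q = γ·D_f = 17.9 × 0.9 = 16.11 kPa.
q_ult = q·N_q + 0.5·γ·B·N_γ
     = 16.11 × 33.3 + 0.5 × 17.9 × 3.26 × 48
     = 536.46 + 1400.5 = 1937 kPa.
Gross allowable pressure q_all = 1937 / 2.5 = 774.78 kPa.
Allowable wall load = q_all × B = 774.78 × 3.26 = 2525.8 kN per metre run.

≈ 2530 kN/m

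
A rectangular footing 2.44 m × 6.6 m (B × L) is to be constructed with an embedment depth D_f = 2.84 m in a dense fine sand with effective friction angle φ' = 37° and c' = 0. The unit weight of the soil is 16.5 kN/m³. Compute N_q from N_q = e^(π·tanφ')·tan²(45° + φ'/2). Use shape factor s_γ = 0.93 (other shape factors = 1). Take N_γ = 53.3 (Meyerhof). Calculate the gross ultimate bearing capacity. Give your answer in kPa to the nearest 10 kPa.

tan37° = 0.7536, so N_q = e^(π×0.7536)·tan²(63.5°) = 10.669 × 4.023 = 42.92.
q = γ·D_f = 16.5 × 2.84 = 46.86 kPa.
q·N_q = 46.86 × 42.92 = 2011.2 kPa
0.5·γ·B·N_γ·s_γ = 0.5 × 16.5 × 2.44 × 53.3 × 0.93 = 997.82 kPa
q_ult = 2011.2 + 997.82 = 3009.1 kPa.

q_ult ≈ 3010 kPa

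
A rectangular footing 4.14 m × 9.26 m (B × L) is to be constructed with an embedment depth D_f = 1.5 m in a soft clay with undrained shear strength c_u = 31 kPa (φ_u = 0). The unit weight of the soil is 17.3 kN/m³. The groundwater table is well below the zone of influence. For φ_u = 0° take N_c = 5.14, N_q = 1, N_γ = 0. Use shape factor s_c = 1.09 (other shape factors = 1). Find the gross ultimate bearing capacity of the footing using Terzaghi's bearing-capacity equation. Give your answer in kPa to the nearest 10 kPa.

q_ult ≈ 200 kPa

Overburden at base level: q = 17.3 × 1.5 = 25.95 kPa.
Cohesion term c·N_c·s_c = 31 × 5.14 × 1.09 = 173.68 kPa; surcharge term q·N_q = 25.95 × 1 = 25.95 kPa.
q_ult = 173.68 + 25.95 = 199.63 kPa.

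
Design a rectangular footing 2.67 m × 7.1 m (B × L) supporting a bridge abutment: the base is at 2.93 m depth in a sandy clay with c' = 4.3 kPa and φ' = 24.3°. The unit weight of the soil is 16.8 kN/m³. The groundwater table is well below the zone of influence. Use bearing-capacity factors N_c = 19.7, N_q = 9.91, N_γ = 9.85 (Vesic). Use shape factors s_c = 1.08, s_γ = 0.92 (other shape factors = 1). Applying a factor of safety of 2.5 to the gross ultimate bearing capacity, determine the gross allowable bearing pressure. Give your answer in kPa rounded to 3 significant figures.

q = γ·D_f = 16.8 × 2.93 = 49.224 kPa.
c·N_c·s_c = 4.3 × 19.7 × 1.08 = 91.487 kPa
q·N_q = 49.224 × 9.91 = 487.81 kPa
0.5·γ·B·N_γ·s_γ = 0.5 × 16.8 × 2.67 × 9.85 × 0.92 = 203.24 kPa
q_ult = 91.487 + 487.81 + 203.24 = 782.54 kPa.
q_all = q_ult / FS = 782.54 / 2.5 = 313.02 kPa.

q_all ≈ 313 kPa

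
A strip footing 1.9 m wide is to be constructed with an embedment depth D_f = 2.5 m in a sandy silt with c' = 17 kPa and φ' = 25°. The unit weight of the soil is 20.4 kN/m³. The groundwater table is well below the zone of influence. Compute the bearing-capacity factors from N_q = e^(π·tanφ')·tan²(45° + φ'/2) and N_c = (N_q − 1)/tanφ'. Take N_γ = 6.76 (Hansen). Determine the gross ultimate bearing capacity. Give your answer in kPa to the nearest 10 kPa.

q_ult ≈ 1030 kPa

tan25° = 0.4663, so N_q = e^(π×0.4663)·tan²(57.5°) = 4.327 × 2.464 = 10.66.
N_c = (10.66 − 1)/tan25° = 20.72.
Effective surcharge at the founding depth q = γ·D_f = 20.4 × 2.5 = 51 kPa.
q_ult = c·N_c + q·N_q + 0.5·γ·B·N_γ
     = 17 × 20.721 + 51 × 10.662 + 0.5 × 20.4 × 1.9 × 6.76
     = 352.25 + 543.77 + 131.01 = 1027 kPa.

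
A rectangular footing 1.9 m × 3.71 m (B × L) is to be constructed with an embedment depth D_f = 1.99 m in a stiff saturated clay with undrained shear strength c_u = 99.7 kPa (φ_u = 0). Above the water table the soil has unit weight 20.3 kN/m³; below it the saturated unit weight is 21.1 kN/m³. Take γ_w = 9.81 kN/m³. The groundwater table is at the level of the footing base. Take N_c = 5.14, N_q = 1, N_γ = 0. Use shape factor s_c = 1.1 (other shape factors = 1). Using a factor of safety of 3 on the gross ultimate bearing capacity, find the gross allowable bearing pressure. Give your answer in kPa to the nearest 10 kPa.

Effective surcharge at the founding depth q = γ·D_f = 20.3 × 1.99 = 40.397 kPa.
q_ult = c·N_c·s_c + q·N_q
     = 99.7 × 5.14 × 1.1 + 40.397 × 1
     = 563.7 + 40.397 = 604.1 kPa.
q_all = 604.1 / 3 = 201.37 kPa.

q_all ≈ 200 kPa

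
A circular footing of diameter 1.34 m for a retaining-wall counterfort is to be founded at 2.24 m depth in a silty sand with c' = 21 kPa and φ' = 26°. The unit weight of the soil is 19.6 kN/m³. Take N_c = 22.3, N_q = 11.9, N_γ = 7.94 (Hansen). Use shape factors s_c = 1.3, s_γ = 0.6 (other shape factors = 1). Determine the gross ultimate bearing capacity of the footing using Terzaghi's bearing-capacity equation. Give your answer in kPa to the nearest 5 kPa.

q_ult ≈ 1195 kPa

Effective surcharge at the founding depth q = γ·D_f = 19.6 × 2.24 = 43.904 kPa.
q_ult = c·N_c·s_c + q·N_q + 0.5·γ·B·N_γ·s_γ
     = 21 × 22.3 × 1.3 + 43.904 × 11.9 + 0.5 × 19.6 × 1.34 × 7.94 × 0.6
     = 608.79 + 522.46 + 62.561 = 1193.8 kPa.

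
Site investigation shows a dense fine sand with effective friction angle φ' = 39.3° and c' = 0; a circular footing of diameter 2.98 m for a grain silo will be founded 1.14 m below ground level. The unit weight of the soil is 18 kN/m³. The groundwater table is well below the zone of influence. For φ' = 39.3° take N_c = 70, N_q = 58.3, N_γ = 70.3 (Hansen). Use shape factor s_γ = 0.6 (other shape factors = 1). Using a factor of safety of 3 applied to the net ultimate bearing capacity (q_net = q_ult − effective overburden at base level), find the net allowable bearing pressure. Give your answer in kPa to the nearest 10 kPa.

q = γ·D_f = 18 × 1.14 = 20.52 kPa.
q·N_q = 20.52 × 58.3 = 1196.3 kPa
0.5·γ·B·N_γ·s_γ = 0.5 × 18 × 2.98 × 70.3 × 0.6 = 1131.3 kPa
q_ult = 1196.3 + 1131.3 = 2327.6 kPa.
Net ultimate: q_net = 2327.6 − 20.52 = 2307.1 kPa.
q_all(net) = 2307.1 / 3 = 769.02 kPa.

q_all(net) ≈ 770 kPa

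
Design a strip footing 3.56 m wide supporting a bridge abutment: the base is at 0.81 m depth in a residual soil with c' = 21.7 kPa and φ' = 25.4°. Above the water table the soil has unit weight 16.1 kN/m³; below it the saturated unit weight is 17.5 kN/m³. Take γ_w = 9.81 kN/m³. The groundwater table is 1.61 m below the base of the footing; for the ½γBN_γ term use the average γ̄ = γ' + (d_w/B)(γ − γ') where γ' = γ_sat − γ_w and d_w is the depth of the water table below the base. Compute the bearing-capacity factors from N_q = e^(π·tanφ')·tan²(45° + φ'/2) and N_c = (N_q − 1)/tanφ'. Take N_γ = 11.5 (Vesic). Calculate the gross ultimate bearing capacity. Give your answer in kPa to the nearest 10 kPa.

tan25.4° = 0.4748, so N_q = e^(π×0.4748)·tan²(57.7°) = 4.445 × 2.502 = 11.12.
N_c = (11.12 − 1)/tan25.4° = 21.32.
q = γ·D_f = 16.1 × 0.81 = 13.041 kPa.
γ' = 7.69 kN/m³; averaging over the depth B below the base, γ̄ = γ' + (d_w/B)(γ − γ') = 11.493 kN/m³.
c·N_c = 21.7 × 21.317 = 462.57 kPa
q·N_q = 13.041 × 11.122 = 145.04 kPa
0.5·γ·B·N_γ = 0.5 × 11.493 × 3.56 × 11.5 = 235.27 kPa
q_ult = 462.57 + 145.04 + 235.27 = 842.88 kPa.

q_ult ≈ 840 kPa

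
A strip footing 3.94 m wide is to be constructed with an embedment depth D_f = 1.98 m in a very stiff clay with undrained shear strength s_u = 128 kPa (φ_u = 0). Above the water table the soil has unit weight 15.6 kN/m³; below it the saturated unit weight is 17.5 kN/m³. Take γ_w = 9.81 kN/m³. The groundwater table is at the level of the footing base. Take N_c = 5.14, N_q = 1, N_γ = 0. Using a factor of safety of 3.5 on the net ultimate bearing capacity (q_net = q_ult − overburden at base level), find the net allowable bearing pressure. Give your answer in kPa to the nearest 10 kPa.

q_all(net) ≈ 190 kPa

Effective surcharge at the founding depth q = γ·D_f = 15.6 × 1.98 = 30.888 kPa.
q_ult = c·N_c + q·N_q
     = 128 × 5.14 + 30.888 × 1
     = 657.92 + 30.888 = 688.81 kPa.
q_net = 688.81 − 30.888 = 657.92 kPa.
q_all(net) = 657.92 / 3.5 = 187.98 kPa.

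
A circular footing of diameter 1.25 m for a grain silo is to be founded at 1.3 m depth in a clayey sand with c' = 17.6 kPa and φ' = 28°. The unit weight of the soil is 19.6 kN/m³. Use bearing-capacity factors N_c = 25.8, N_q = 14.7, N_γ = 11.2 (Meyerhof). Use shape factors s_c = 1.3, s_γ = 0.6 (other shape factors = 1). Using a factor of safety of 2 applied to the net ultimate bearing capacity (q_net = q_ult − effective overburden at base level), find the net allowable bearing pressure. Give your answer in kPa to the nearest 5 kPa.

Overburden at base level: q = 19.6 × 1.3 = 25.48 kPa.
Cohesion term c·N_c·s_c = 17.6 × 25.8 × 1.3 = 590.3 kPa; surcharge term q·N_q = 25.48 × 14.7 = 374.56 kPa; self-weight term 0.5·γ·B·N_γ·s_γ = 0.5 × 19.6 × 1.25 × 11.2 × 0.6 = 82.32 kPa.
q_ult = 590.3 + 374.56 + 82.32 = 1047.2 kPa.
Net ultimate: q_net = 1047.2 − 25.48 = 1021.7 kPa.
q_all(net) = 1021.7 / 2 = 510.85 kPa.

q_all(net) ≈ 510 kPa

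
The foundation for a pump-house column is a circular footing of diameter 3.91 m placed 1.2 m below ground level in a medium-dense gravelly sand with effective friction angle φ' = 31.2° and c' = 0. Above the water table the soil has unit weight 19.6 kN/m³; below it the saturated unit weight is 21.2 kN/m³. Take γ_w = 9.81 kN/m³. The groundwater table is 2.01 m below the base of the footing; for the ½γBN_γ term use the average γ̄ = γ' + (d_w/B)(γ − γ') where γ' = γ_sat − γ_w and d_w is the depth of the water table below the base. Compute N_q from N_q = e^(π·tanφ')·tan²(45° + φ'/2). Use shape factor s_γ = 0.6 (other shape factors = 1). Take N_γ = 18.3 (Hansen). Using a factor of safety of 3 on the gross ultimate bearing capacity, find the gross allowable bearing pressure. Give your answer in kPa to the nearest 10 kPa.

q_all ≈ 280 kPa

N_q = e^(π·tan31.2°)·tan²(60.6°) = 21.11.
Effective surcharge at the founding depth q = γ·D_f = 19.6 × 1.2 = 23.52 kPa.
With d_w = 2.01 m < B, γ̄ = 11.39 + (2.01/3.91) × (19.6 − 11.39) = 15.61 kN/m³.
q_ult = q·N_q + 0.5·γ·B·N_γ·s_γ
     = 23.52 × 21.113 + 0.5 × 15.61 × 3.91 × 18.3 × 0.6
     = 496.58 + 335.09 = 831.67 kPa.
q_all = 831.67 / 3 = 277.22 kPa.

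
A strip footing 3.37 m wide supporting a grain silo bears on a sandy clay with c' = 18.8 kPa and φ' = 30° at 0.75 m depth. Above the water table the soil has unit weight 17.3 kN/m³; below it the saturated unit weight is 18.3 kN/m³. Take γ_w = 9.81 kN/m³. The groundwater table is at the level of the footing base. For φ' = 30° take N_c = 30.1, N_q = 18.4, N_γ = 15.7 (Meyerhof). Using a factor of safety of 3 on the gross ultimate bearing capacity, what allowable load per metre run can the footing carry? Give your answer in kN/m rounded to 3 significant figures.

≈ 1160 kN/m

Effective surcharge at the founding depth q = γ·D_f = 17.3 × 0.75 = 12.975 kPa.
The water table coincides with the base, so in the self-weight term γ → γ' = 8.49 kN/m³.
q_ult = c·N_c + q·N_q + 0.5·γ·B·N_γ
     = 18.8 × 30.1 + 12.975 × 18.4 + 0.5 × 8.49 × 3.37 × 15.7
     = 565.88 + 238.74 + 224.6 = 1029.2 kPa.
Gross allowable pressure q_all = 1029.2 / 3 = 343.07 kPa.
Allowable wall load = q_all × B = 343.07 × 3.37 = 1156.2 kN per metre run.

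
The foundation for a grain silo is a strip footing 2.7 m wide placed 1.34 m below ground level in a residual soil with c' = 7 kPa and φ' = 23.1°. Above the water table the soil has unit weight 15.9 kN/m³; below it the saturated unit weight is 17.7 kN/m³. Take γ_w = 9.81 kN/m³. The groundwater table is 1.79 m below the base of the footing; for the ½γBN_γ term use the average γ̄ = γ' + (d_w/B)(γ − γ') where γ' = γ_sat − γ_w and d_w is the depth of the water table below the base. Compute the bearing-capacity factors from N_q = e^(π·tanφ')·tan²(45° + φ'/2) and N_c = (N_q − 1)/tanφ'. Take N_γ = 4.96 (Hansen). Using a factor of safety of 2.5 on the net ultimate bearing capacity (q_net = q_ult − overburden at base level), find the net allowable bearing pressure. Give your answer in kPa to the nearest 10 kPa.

N_q = e^(π·tan23.1°)·tan²(56.55°) = 8.75; N_c = (N_q − 1)/tanφ' = 18.17.
Effective surcharge at the founding depth q = γ·D_f = 15.9 × 1.34 = 21.306 kPa.
With d_w = 1.79 m < B, γ̄ = 7.89 + (1.79/2.7) × (15.9 − 7.89) = 13.2 kN/m³.
q_ult = c·N_c + q·N_q + 0.5·γ·B·N_γ
     = 7 × 18.171 + 21.306 × 8.7506 + 0.5 × 13.2 × 2.7 × 4.96
     = 127.2 + 186.44 + 88.389 = 402.03 kPa.
q_net = 402.03 − 21.306 = 380.72 kPa.
q_all(net) = 380.72 / 2.5 = 152.29 kPa.

q_all(net) ≈ 150 kPa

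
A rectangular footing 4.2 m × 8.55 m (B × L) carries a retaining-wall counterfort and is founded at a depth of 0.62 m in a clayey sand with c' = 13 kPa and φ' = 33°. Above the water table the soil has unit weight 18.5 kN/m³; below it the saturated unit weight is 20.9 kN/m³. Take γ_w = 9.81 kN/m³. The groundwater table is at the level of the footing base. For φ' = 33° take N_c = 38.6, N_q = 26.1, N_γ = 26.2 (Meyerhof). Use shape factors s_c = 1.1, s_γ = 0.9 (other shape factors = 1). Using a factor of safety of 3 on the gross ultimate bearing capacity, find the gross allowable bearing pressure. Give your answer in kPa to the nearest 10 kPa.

Overburden at base level: q = 18.5 × 0.62 = 11.47 kPa.
Below the base the soil is submerged, so the ½γBN_γ term uses γ' = 20.9 − 9.81 = 11.09 kN/m³.
Cohesion term c·N_c·s_c = 13 × 38.6 × 1.1 = 551.98 kPa; surcharge term q·N_q = 11.47 × 26.1 = 299.37 kPa; self-weight term 0.5·γ·B·N_γ·s_γ = 0.5 × 11.09 × 4.2 × 26.2 × 0.9 = 549.15 kPa.
q_ult = 551.98 + 299.37 + 549.15 = 1400.5 kPa.
q_all = 1400.5 / 3 = 466.83 kPa.

q_all ≈ 470 kPa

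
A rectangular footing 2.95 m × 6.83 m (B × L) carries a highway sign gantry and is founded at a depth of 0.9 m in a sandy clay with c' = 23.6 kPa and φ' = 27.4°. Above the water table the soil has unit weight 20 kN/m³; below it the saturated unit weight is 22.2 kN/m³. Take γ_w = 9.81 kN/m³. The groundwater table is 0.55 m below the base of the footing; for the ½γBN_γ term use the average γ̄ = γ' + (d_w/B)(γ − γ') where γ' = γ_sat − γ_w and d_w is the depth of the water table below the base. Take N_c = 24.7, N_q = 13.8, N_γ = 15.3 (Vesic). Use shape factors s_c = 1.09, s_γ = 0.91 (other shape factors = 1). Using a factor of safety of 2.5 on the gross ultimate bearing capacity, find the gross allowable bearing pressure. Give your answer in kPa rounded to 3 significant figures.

q = γ·D_f = 20 × 0.9 = 18 kPa.
γ' = 12.39 kN/m³; averaging over the depth B below the base, γ̄ = γ' + (d_w/B)(γ − γ') = 13.809 kN/m³.
c·N_c·s_c = 23.6 × 24.7 × 1.09 = 635.38 kPa
q·N_q = 18 × 13.8 = 248.4 kPa
0.5·γ·B·N_γ·s_γ = 0.5 × 13.809 × 2.95 × 15.3 × 0.91 = 283.58 kPa
q_ult = 635.38 + 248.4 + 283.58 = 1167.4 kPa.
q_all = 1167.4 / 2.5 = 466.95 kPa.

q_all ≈ 467 kPa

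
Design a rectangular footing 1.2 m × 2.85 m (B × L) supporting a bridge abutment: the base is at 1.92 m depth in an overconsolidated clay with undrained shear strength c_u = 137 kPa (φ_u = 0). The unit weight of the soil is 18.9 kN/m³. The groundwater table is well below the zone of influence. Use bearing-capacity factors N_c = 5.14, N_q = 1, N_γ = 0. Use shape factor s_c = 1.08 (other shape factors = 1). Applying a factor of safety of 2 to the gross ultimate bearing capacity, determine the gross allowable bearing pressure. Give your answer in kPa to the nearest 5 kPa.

Effective surcharge at the founding depth q = γ·D_f = 18.9 × 1.92 = 36.288 kPa.
q_ult = c·N_c·s_c + q·N_q
     = 137 × 5.14 × 1.08 + 36.288 × 1
     = 760.51 + 36.288 = 796.8 kPa.
q_all = q_ult / FS = 796.8 / 2 = 398.4 kPa.

q_all ≈ 400 kPa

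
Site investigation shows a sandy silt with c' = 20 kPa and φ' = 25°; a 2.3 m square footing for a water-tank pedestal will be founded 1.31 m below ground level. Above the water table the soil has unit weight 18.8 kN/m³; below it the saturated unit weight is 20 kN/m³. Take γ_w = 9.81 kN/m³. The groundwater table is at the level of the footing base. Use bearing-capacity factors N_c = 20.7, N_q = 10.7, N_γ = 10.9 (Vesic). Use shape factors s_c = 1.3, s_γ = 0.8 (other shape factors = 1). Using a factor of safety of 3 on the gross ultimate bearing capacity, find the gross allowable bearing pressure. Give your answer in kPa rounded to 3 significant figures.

q = γ·D_f = 18.8 × 1.31 = 24.628 kPa.
For the ½γBN_γ term take γ' = 20 − 9.81 = 10.19 kN/m³ (soil below base is submerged).
c·N_c·s_c = 20 × 20.7 × 1.3 = 538.2 kPa
q·N_q = 24.628 × 10.7 = 263.52 kPa
0.5·γ·B·N_γ·s_γ = 0.5 × 10.19 × 2.3 × 10.9 × 0.8 = 102.19 kPa
q_ult = 538.2 + 263.52 + 102.19 = 903.9 kPa.
q_all = 903.9 / 3 = 301.3 kPa.

q_all ≈ 301 kPa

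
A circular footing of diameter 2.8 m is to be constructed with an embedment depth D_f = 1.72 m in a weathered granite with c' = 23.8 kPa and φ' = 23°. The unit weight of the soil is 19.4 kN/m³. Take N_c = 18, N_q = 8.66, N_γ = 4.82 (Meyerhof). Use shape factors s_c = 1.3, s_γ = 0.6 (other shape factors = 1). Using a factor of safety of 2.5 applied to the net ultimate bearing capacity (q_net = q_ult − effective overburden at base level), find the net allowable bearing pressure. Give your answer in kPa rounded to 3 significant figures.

Overburden at base level: q = 19.4 × 1.72 = 33.368 kPa.
Cohesion term c·N_c·s_c = 23.8 × 18 × 1.3 = 556.92 kPa; surcharge term q·N_q = 33.368 × 8.66 = 288.97 kPa; self-weight term 0.5·γ·B·N_γ·s_γ = 0.5 × 19.4 × 2.8 × 4.82 × 0.6 = 78.547 kPa.
q_ult = 556.92 + 288.97 + 78.547 = 924.43 kPa.
Net ultimate: q_net = 924.43 − 33.368 = 891.07 kPa.
q_all(net) = 891.07 / 2.5 = 356.43 kPa.

q_all(net) ≈ 356 kPa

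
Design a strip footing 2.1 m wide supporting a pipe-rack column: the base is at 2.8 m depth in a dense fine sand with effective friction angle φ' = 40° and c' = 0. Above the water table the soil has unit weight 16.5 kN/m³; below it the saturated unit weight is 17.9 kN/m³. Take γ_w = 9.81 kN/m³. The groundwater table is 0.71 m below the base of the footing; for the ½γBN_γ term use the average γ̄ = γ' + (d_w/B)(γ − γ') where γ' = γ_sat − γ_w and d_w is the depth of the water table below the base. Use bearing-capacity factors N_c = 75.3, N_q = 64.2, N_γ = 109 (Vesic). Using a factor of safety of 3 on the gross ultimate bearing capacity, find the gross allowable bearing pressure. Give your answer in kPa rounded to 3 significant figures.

q_all ≈ 1410 kPa

q = γ·D_f = 16.5 × 2.8 = 46.2 kPa.
γ' = 8.09 kN/m³; averaging over the depth B below the base, γ̄ = γ' + (d_w/B)(γ − γ') = 10.933 kN/m³.
q·N_q = 46.2 × 64.2 = 2966 kPa
0.5·γ·B·N_γ = 0.5 × 10.933 × 2.1 × 109 = 1251.3 kPa
q_ult = 2966 + 1251.3 = 4217.4 kPa.
q_all = 4217.4 / 3 = 1405.8 kPa.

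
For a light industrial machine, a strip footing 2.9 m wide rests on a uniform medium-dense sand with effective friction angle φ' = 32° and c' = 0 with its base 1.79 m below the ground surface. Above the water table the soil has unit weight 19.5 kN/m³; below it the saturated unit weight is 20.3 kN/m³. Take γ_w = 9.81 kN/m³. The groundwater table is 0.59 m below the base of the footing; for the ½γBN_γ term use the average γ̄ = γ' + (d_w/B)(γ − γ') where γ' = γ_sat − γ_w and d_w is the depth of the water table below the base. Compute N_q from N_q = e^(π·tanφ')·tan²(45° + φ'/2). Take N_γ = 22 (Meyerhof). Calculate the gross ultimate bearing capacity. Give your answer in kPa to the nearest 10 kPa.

tan32° = 0.6249, so N_q = e^(π×0.6249)·tan²(61°) = 7.121 × 3.255 = 23.18.
q = γ·D_f = 19.5 × 1.79 = 34.905 kPa.
γ' = 10.49 kN/m³; averaging over the depth B below the base, γ̄ = γ' + (d_w/B)(γ − γ') = 12.323 kN/m³.
q·N_q = 34.905 × 23.177 = 808.99 kPa
0.5·γ·B·N_γ = 0.5 × 12.323 × 2.9 × 22 = 393.11 kPa
q_ult = 808.99 + 393.11 = 1202.1 kPa.

q_ult ≈ 1200 kPa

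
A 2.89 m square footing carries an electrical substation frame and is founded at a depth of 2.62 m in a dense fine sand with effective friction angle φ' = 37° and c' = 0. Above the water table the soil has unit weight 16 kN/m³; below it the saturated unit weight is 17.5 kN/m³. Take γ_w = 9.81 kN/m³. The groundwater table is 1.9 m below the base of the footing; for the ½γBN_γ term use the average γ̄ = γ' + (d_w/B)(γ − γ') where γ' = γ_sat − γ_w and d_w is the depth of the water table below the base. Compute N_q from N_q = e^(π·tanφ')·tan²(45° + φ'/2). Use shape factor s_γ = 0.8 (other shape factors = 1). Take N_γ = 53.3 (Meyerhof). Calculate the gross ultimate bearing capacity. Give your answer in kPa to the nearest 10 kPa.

q_ult ≈ 2610 kPa

tan37° = 0.7536, so N_q = e^(π×0.7536)·tan²(63.5°) = 10.669 × 4.023 = 42.92.
q = γ·D_f = 16 × 2.62 = 41.92 kPa.
γ' = 7.69 kN/m³; averaging over the depth B below the base, γ̄ = γ' + (d_w/B)(γ − γ') = 13.153 kN/m³.
q·N_q = 41.92 × 42.92 = 1799.2 kPa
0.5·γ·B·N_γ·s_γ = 0.5 × 13.153 × 2.89 × 53.3 × 0.8 = 810.44 kPa
q_ult = 1799.2 + 810.44 = 2609.6 kPa.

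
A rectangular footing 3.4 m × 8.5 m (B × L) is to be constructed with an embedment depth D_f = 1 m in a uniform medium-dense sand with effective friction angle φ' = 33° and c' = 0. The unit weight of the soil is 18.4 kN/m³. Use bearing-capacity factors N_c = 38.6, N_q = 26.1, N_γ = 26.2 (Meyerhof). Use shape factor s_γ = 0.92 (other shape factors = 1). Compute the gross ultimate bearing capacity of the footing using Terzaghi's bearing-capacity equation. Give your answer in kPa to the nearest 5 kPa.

Overburden at base level: q = 18.4 × 1 = 18.4 kPa.
Surcharge term q·N_q = 18.4 × 26.1 = 480.24 kPa; self-weight term 0.5·γ·B·N_γ·s_γ = 0.5 × 18.4 × 3.4 × 26.2 × 0.92 = 753.97 kPa.
q_ult = 480.24 + 753.97 = 1234.2 kPa.

q_ult ≈ 1235 kPa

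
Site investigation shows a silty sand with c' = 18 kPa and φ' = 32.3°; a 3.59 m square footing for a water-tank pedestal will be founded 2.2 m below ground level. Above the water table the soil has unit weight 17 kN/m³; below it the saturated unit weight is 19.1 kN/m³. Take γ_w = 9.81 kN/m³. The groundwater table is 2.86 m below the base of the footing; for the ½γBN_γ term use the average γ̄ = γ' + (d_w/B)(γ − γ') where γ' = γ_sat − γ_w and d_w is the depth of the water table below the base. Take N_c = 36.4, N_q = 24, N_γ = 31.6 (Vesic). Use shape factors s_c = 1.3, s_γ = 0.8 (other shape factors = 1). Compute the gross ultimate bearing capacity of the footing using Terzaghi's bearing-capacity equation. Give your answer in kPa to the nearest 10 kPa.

q_ult ≈ 2450 kPa

Effective surcharge at the founding depth q = γ·D_f = 17 × 2.2 = 37.4 kPa.
With d_w = 2.86 m < B, γ̄ = 9.29 + (2.86/3.59) × (17 − 9.29) = 15.432 kN/m³.
q_ult = c·N_c·s_c + q·N_q + 0.5·γ·B·N_γ·s_γ
     = 18 × 36.4 × 1.3 + 37.4 × 24 + 0.5 × 15.432 × 3.59 × 31.6 × 0.8
     = 851.76 + 897.6 + 700.28 = 2449.6 kPa.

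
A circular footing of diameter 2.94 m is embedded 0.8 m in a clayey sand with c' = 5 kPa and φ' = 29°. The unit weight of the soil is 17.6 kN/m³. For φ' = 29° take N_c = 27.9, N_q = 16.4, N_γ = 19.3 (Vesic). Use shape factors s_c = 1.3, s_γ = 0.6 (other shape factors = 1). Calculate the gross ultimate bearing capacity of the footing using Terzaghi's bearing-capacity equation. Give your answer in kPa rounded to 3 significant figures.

q = γ·D_f = 17.6 × 0.8 = 14.08 kPa.
c·N_c·s_c = 5 × 27.9 × 1.3 = 181.35 kPa
q·N_q = 14.08 × 16.4 = 230.91 kPa
0.5·γ·B·N_γ·s_γ = 0.5 × 17.6 × 2.94 × 19.3 × 0.6 = 299.6 kPa
q_ult = 181.35 + 230.91 + 299.6 = 711.86 kPa.

q_ult ≈ 712 kPa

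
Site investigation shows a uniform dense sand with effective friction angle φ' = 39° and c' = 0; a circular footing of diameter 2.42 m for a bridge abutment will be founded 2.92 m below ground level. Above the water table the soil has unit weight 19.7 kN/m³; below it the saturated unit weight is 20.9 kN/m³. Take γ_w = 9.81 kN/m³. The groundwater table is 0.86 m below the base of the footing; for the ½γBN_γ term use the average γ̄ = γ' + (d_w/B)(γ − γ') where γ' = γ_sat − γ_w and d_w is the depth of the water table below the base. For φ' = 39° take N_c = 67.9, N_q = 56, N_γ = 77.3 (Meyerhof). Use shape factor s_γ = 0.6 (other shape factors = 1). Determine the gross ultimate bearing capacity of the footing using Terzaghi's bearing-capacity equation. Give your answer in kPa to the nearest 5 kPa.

q_ult ≈ 4015 kPa

Overburden at base level: q = 19.7 × 2.92 = 57.524 kPa.
The water table is 0.86 m below the base (< B = 2.42 m), so the ½γBN_γ term uses γ̄ = γ' + (d_w/B)(γ − γ') = 11.09 + (0.86/2.42)(19.7 − 11.09) = 14.15 kN/m³.
Surcharge term q·N_q = 57.524 × 56 = 3221.3 kPa; self-weight term 0.5·γ·B·N_γ·s_γ = 0.5 × 14.15 × 2.42 × 77.3 × 0.6 = 794.08 kPa.
q_ult = 3221.3 + 794.08 = 4015.4 kPa.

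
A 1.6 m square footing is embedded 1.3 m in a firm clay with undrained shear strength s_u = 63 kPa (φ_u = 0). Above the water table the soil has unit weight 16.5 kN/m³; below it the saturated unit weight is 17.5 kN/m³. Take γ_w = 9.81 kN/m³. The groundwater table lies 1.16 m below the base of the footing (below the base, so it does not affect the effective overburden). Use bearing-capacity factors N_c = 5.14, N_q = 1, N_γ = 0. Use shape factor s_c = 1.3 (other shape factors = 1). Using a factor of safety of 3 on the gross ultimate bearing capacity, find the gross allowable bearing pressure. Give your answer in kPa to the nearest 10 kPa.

Overburden at base level: q = 16.5 × 1.3 = 21.45 kPa.
Cohesion term c·N_c·s_c = 63 × 5.14 × 1.3 = 420.97 kPa; surcharge term q·N_q = 21.45 × 1 = 21.45 kPa.
q_ult = 420.97 + 21.45 = 442.42 kPa.
q_all = 442.42 / 3 = 147.47 kPa.

q_all ≈ 150 kPa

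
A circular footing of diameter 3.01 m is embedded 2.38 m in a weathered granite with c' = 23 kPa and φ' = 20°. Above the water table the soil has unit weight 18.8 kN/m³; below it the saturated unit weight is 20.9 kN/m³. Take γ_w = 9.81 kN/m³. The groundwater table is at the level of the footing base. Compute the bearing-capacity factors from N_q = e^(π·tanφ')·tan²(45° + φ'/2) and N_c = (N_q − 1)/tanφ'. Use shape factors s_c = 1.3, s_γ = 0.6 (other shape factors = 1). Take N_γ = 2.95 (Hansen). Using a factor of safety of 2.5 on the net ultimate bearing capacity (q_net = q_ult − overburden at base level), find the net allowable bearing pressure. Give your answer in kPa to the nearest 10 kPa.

N_q = e^(π·tan20°)·tan²(55°) = 6.4; N_c = (N_q − 1)/tanφ' = 14.83.
Effective surcharge at the founding depth q = γ·D_f = 18.8 × 2.38 = 44.744 kPa.
The water table coincides with the base, so in the self-weight term γ → γ' = 11.09 kN/m³.
q_ult = c·N_c·s_c + q·N_q + 0.5·γ·B·N_γ·s_γ
     = 23 × 14.835 × 1.3 + 44.744 × 6.3994 + 0.5 × 11.09 × 3.01 × 2.95 × 0.6
     = 443.56 + 286.33 + 29.542 = 759.43 kPa.
q_net = 759.43 − 44.744 = 714.69 kPa.
q_all(net) = 714.69 / 2.5 = 285.88 kPa.

q_all(net) ≈ 290 kPa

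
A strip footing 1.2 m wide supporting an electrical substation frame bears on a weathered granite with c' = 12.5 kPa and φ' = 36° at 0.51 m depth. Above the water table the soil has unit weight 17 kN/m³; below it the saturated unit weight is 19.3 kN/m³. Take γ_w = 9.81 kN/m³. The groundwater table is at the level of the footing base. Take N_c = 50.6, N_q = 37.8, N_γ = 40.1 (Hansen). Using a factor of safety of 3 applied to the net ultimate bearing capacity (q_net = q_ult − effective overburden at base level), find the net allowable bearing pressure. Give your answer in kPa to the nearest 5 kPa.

q_all(net) ≈ 395 kPa

Effective surcharge at the founding depth q = γ·D_f = 17 × 0.51 = 8.67 kPa.
The water table coincides with the base, so in the self-weight term γ → γ' = 9.49 kN/m³.
q_ult = c·N_c + q·N_q + 0.5·γ·B·N_γ
     = 12.5 × 50.6 + 8.67 × 37.8 + 0.5 × 9.49 × 1.2 × 40.1
     = 632.5 + 327.73 + 228.33 = 1188.6 kPa.
Net ultimate: q_net = 1188.6 − 8.67 = 1179.9 kPa.
q_all(net) = 1179.9 / 3 = 393.3 kPa.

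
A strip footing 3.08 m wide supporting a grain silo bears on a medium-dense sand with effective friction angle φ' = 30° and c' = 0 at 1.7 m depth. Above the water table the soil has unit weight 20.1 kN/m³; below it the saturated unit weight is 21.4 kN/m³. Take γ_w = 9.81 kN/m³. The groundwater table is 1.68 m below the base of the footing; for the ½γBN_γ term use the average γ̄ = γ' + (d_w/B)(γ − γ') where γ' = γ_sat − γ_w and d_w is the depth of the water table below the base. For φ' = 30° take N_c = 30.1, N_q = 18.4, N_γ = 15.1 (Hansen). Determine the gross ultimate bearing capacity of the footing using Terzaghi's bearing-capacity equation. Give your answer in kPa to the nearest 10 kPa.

Effective surcharge at the founding depth q = γ·D_f = 20.1 × 1.7 = 34.17 kPa.
With d_w = 1.68 m < B, γ̄ = 11.59 + (1.68/3.08) × (20.1 − 11.59) = 16.232 kN/m³.
q_ult = q·N_q + 0.5·γ·B·N_γ
     = 34.17 × 18.4 + 0.5 × 16.232 × 3.08 × 15.1
     = 628.73 + 377.45 = 1006.2 kPa.

q_ult ≈ 1010 kPa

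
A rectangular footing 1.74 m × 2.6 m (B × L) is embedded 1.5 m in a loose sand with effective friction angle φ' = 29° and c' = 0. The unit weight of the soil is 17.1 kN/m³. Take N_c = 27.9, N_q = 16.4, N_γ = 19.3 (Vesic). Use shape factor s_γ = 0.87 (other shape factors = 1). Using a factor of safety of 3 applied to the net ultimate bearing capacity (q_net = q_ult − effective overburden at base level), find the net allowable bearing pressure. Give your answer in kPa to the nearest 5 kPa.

Effective surcharge at the founding depth q = γ·D_f = 17.1 × 1.5 = 25.65 kPa.
q_ult = q·N_q + 0.5·γ·B·N_γ·s_γ
     = 25.65 × 16.4 + 0.5 × 17.1 × 1.74 × 19.3 × 0.87
     = 420.66 + 249.8 = 670.46 kPa.
Net ultimate: q_net = 670.46 − 25.65 = 644.81 kPa.
q_all(net) = 644.81 / 3 = 214.94 kPa.

q_all(net) ≈ 215 kPa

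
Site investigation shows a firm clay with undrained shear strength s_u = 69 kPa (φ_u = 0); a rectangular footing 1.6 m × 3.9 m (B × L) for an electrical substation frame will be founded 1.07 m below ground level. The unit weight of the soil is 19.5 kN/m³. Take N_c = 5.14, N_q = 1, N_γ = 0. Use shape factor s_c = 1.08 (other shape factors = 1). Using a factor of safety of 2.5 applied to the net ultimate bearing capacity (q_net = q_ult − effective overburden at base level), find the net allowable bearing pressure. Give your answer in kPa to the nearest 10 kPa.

q_all(net) ≈ 150 kPa

Effective surcharge at the founding depth q = γ·D_f = 19.5 × 1.07 = 20.865 kPa.
q_ult = c·N_c·s_c + q·N_q
     = 69 × 5.14 × 1.08 + 20.865 × 1
     = 383.03 + 20.865 = 403.9 kPa.
Net ultimate: q_net = 403.9 − 20.865 = 383.03 kPa.
q_all(net) = 383.03 / 2.5 = 153.21 kPa.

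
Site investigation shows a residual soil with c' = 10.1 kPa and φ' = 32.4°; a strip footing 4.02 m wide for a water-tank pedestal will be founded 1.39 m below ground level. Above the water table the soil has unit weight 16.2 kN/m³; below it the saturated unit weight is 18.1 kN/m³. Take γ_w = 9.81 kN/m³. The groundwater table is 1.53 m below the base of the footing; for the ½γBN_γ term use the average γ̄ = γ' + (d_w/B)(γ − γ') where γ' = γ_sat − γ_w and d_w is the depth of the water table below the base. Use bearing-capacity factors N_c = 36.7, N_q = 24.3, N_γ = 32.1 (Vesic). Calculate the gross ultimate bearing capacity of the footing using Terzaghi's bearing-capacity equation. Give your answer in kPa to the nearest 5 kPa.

q = γ·D_f = 16.2 × 1.39 = 22.518 kPa.
γ' = 8.29 kN/m³; averaging over the depth B below the base, γ̄ = γ' + (d_w/B)(γ − γ') = 11.301 kN/m³.
c·N_c = 10.1 × 36.7 = 370.67 kPa
q·N_q = 22.518 × 24.3 = 547.19 kPa
0.5·γ·B·N_γ = 0.5 × 11.301 × 4.02 × 32.1 = 729.12 kPa
q_ult = 370.67 + 547.19 + 729.12 = 1647 kPa.

q_ult ≈ 1645 kPa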